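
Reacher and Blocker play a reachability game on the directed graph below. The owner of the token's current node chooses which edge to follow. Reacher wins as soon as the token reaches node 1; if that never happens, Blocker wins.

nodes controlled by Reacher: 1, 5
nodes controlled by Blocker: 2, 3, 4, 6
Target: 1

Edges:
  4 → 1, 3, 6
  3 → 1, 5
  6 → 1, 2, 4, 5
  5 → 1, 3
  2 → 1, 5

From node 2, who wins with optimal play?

Reacher

A0 = {1}
A1: add {5} — 5 (Reacher) has 5→1.
A2: add {2, 3} — 2 (Blocker): all of {1, 5} already in; 3 (Blocker): all of {1, 5} already in.
A3 = A2; e.g. 4 (Blocker) can still go to 6. Fixed point.
2 ∈ A2, so Reacher can force the target.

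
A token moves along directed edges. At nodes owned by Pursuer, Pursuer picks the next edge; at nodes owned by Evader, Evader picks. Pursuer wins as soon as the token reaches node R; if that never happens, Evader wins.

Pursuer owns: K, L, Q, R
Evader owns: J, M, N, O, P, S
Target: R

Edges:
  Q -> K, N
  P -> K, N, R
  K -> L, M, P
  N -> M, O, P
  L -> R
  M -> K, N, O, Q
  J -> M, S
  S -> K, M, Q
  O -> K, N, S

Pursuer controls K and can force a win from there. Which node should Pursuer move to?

A0 = {R}
A1: add {L} — L (Pursuer) has L→R.
A2: add {K} — K (Pursuer) has K→L.
A3: add {Q} — Q (Pursuer) has Q→K.
A4 = A3; e.g. J (Evader) can still go to M. Fixed point.
From K, successor L is in the attractor (rank 1); the other successors M, P are not.

L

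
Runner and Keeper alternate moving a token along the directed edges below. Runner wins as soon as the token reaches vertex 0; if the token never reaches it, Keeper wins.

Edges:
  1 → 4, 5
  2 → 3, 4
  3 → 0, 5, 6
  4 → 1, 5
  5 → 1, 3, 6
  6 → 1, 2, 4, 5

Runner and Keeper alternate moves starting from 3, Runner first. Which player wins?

Runner

Track states (vertex, player-to-move).
A0 = {(0,Runner), (0,Keeper)}
A1: add {(3,Runner)}.
(3,Runner) ∈ A1 ⇒ Runner forces the target.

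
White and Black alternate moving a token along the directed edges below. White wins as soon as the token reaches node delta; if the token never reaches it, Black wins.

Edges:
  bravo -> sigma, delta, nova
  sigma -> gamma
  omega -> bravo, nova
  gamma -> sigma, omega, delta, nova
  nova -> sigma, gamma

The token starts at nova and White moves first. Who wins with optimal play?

White

Track states (vertex, player-to-move).
A0 = {(delta,White), (delta,Black)}
A1: add {(bravo,White), (gamma,White)}.
A2: add {(sigma,Black)}.
A3: add {(nova,White)}.
(nova,White) ∈ A3 ⇒ White forces the target.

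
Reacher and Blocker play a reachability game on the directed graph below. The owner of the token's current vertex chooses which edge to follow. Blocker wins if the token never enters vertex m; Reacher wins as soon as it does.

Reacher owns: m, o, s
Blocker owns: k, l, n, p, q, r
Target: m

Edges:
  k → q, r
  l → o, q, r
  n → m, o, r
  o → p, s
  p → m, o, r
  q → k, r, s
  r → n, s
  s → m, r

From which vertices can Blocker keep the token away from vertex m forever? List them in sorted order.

k, l, n, p, q, r

A0 = {m}
A1: add {s} — s (Reacher) has s→m.
A2: add {o} — o (Reacher) has o→s.
A3 = A2; e.g. k (Blocker) can still go to q. Fixed point.
Reacher's attractor = {m, o, s}; Blocker avoids the target exactly from the complement.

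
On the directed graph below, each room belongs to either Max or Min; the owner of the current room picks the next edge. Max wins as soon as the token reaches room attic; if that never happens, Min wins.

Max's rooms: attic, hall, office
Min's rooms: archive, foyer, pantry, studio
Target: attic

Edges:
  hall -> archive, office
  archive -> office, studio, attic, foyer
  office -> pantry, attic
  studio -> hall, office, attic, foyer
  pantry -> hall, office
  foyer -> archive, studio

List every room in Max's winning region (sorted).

A0 = {attic}
A1: add {office} — office (Max) has office→attic.
A2: add {hall} — hall (Max) has hall→office.
A3: add {pantry} — pantry (Min): all of {hall, office} already in.
A4 = A3; e.g. archive (Min) can still go to studio. Fixed point.
Max's winning region = {attic, hall, office, pantry}.

attic, hall, office, pantry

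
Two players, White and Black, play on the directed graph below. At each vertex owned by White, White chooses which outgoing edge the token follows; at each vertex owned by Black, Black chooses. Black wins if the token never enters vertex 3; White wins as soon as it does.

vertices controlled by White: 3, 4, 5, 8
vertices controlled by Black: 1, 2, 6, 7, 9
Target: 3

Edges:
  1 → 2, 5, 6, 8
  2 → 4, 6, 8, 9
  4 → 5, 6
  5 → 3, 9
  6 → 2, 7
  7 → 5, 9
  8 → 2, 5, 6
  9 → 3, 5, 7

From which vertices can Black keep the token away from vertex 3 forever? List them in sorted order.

1, 2, 6, 7, 9

A0 = {3}
A1: add {5} — 5 (White) has 5→3.
A2: add {4, 8} — 4 (White) has 4→5; 8 (White) has 8→5.
A3 = A2; e.g. 1 (Black) can still go to 2. Fixed point.
White's attractor = {3, 4, 5, 8}; Black avoids the target exactly from the complement.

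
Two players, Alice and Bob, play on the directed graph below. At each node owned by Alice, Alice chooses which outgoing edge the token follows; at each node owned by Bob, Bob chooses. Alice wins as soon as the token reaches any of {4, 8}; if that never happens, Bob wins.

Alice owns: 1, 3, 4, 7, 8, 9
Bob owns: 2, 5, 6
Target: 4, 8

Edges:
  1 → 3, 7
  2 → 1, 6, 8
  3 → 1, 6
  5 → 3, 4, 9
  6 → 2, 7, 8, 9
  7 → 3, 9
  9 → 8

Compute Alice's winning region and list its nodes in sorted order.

1, 3, 4, 5, 7, 8, 9

A0 = {4, 8}
A1: add {9} — 9 (Alice) has 9→8.
A2: add {7} — 7 (Alice) has 7→9.
A3: add {1} — 1 (Alice) has 1→7.
A4: add {3} — 3 (Alice) has 3→1.
A5: add {5} — 5 (Bob): all of {3, 4, 9} already in.
A6 = A5; e.g. 2 (Bob) can still go to 6. Fixed point.
Alice's winning region = {1, 3, 4, 5, 7, 8, 9}.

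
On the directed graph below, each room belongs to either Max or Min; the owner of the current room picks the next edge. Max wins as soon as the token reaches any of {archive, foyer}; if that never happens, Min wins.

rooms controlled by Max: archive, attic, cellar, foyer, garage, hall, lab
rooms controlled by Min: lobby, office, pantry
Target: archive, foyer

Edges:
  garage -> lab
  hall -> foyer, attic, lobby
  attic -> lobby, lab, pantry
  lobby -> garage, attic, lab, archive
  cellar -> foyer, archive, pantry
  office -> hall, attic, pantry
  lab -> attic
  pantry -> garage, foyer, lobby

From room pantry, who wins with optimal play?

A0 = {archive, foyer}
A1: add {cellar, hall} — hall (Max) has hall→foyer; cellar (Max) has cellar→foyer.
A2 = A1; e.g. garage (Max) has no edge into A1. Fixed point.
pantry never enters the attractor, so Min can avoid the target forever.

Min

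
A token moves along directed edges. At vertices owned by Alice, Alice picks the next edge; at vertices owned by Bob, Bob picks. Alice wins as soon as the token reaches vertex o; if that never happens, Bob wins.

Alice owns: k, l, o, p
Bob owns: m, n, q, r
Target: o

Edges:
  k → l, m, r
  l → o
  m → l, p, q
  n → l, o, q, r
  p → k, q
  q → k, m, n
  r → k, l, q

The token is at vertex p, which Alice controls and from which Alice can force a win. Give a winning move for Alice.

A0 = {o}
A1: add {l} — l (Alice) has l→o.
A2: add {k} — k (Alice) has k→l.
A3: add {p} — p (Alice) has p→k.
A4 = A3; e.g. m (Bob) can still go to q. Fixed point.
From p, successor k is in the attractor (rank 2); the other successor q is not.

k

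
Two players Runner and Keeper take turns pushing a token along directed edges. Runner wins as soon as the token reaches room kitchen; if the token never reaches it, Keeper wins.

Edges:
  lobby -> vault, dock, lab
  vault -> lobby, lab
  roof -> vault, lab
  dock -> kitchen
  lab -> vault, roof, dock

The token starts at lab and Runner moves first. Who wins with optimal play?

Runner

Track states (vertex, player-to-move).
A0 = {(kitchen,Runner), (kitchen,Keeper)}
A1: add {(dock,Runner), (dock,Keeper)}.
A2: add {(lobby,Runner), (lab,Runner)}.
(lab,Runner) ∈ A2 ⇒ Runner forces the target.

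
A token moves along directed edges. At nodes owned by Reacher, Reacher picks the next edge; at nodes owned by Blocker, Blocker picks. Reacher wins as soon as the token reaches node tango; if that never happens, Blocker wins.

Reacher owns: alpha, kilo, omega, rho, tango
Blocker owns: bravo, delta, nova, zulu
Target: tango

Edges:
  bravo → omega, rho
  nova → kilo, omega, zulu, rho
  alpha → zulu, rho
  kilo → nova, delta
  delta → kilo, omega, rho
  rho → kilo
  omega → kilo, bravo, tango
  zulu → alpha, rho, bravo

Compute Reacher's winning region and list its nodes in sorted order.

omega, tango

A0 = {tango}
A1: add {omega} — omega (Reacher) has omega→tango.
A2 = A1; e.g. kilo (Reacher) has no edge into A1. Fixed point.
Reacher's winning region = {omega, tango}.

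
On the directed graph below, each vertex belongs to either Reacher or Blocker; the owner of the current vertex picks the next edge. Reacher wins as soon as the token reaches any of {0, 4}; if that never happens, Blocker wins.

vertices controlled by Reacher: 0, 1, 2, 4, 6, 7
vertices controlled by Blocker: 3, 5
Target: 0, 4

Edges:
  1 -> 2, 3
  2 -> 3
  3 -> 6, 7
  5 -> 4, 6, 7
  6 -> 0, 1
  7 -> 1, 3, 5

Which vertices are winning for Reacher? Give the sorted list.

A0 = {0, 4}
A1: add {6} — 6 (Reacher) has 6→0.
A2 = A1; e.g. 1 (Reacher) has no edge into A1. Fixed point.
Reacher's winning region = {0, 4, 6}.

0, 4, 6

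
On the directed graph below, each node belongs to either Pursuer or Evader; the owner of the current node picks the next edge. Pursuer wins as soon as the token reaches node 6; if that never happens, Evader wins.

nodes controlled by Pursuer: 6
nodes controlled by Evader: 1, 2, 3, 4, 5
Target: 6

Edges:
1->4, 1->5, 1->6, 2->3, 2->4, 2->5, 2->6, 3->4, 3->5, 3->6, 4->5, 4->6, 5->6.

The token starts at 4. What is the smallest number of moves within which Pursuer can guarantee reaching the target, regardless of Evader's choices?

2

A0 = {6}
A1: add {5} — 5 (Evader): all of {6} already in.
A2: add {4} — 4 (Evader): all of {5, 6} already in.
4 enters the attractor at level 2, so Pursuer can force the target in 2 moves from there.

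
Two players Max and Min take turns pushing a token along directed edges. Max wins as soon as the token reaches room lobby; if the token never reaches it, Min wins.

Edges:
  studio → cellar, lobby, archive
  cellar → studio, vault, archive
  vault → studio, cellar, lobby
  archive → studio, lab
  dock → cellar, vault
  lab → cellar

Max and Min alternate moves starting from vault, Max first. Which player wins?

Max

Track states (vertex, player-to-move).
A0 = {(lobby,Max), (lobby,Min)}
A1: add {(studio,Max), (vault,Max)}.
(vault,Max) ∈ A1 ⇒ Max forces the target.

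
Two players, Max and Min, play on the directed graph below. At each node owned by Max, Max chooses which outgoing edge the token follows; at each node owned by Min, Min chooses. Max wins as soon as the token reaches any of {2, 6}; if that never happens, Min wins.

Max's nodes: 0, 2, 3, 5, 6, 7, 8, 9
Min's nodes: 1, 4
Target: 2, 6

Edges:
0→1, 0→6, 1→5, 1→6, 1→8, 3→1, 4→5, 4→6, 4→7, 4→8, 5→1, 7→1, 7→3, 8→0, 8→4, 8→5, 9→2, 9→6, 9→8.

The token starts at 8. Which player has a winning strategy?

A0 = {2, 6}
A1: add {0, 9} — 0 (Max) has 0→6; 9 (Max) has 9→2.
A2: add {8} — 8 (Max) has 8→0.
A3 = A2; e.g. 1 (Min) can still go to 5. Fixed point.
8 ∈ A2, so Max can force the target.

Max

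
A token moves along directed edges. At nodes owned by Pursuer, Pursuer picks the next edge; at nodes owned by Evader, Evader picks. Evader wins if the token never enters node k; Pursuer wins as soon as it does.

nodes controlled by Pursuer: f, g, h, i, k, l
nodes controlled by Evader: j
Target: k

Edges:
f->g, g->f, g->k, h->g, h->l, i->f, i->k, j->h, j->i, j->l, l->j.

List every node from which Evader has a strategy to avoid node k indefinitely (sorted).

j, l

A0 = {k}
A1: add {g, i} — g (Pursuer) has g→k; i (Pursuer) has i→k.
A2: add {f, h} — f (Pursuer) has f→g; h (Pursuer) has h→g.
A3 = A2; e.g. j (Evader) can still go to l. Fixed point.
Pursuer's attractor = {f, g, h, i, k}; Evader avoids the target exactly from the complement.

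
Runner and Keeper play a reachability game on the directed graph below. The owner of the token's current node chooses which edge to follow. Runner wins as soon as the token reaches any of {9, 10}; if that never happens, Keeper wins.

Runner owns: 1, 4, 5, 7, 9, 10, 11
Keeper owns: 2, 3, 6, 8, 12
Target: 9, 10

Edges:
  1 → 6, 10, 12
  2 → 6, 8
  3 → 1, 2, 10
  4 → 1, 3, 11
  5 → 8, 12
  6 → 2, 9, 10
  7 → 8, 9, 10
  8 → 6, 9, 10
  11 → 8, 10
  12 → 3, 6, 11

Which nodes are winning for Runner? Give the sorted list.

A0 = {9, 10}
A1: add {1, 7, 11} — 1 (Runner) has 1→10; 7 (Runner) has 7→9; 11 (Runner) has 11→10.
A2: add {4} — 4 (Runner) has 4→1.
A3 = A2; e.g. 2 (Keeper) can still go to 6. Fixed point.
Runner's winning region = {1, 4, 7, 9, 10, 11}.

1, 4, 7, 9, 10, 11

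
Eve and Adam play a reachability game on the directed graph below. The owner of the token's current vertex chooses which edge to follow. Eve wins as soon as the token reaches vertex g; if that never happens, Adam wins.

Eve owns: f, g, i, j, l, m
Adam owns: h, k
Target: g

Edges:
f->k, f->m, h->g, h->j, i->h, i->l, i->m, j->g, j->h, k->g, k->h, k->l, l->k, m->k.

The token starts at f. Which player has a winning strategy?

Adam

A0 = {g}
A1: add {j} — j (Eve) has j→g.
A2: add {h} — h (Adam): all of {g, j} already in.
A3: add {i} — i (Eve) has i→h.
A4 = A3; e.g. f (Eve) has no edge into A3. Fixed point.
f never enters the attractor, so Adam can avoid the target forever.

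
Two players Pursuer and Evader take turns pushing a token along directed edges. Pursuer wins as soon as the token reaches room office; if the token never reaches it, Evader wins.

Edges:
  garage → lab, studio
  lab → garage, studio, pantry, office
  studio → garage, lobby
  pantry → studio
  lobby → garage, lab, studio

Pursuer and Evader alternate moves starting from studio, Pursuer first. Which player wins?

Track states (vertex, player-to-move).
A0 = {(office,Pursuer), (office,Evader)}
A1: add {(lab,Pursuer)}.
A2 = A1; e.g. (garage,Pursuer) stays out. (studio,Pursuer) never enters ⇒ Evader avoids the target.

Evader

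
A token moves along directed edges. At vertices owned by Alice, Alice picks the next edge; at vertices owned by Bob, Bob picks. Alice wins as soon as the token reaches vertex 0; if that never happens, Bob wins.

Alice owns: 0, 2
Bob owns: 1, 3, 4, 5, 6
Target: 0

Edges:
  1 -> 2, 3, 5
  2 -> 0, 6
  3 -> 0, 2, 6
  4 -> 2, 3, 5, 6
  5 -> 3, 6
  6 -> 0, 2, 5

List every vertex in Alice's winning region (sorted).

0, 2

A0 = {0}
A1: add {2} — 2 (Alice) has 2→0.
A2 = A1; e.g. 1 (Bob) can still go to 3. Fixed point.
Alice's winning region = {0, 2}.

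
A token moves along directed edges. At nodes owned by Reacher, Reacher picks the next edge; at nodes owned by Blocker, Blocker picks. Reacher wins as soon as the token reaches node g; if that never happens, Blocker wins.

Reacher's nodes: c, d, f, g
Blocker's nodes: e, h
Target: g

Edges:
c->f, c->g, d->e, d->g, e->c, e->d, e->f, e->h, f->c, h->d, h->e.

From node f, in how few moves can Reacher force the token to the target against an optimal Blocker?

2

A0 = {g}
A1: add {c, d} — c (Reacher) has c→g; d (Reacher) has d→g.
A2: add {f} — f (Reacher) has f→c.
A3 = A2; e.g. e (Blocker) can still go to h. Fixed point.
f enters the attractor at level 2, so Reacher can force the target in 2 moves from there.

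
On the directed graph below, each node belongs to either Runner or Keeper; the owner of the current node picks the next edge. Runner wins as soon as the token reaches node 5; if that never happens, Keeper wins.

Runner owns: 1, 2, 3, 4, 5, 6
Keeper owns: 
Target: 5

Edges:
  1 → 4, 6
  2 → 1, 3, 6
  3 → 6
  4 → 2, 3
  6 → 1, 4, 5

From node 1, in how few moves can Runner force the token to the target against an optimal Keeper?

2

A0 = {5}
A1: add {6} — 6 (Runner) has 6→5.
A2: add {1, 2, 3} — 1 (Runner) has 1→6; 2 (Runner) has 2→6; 3 (Runner) has 3→6.
1 enters the attractor at level 2, so Runner can force the target in 2 moves from there.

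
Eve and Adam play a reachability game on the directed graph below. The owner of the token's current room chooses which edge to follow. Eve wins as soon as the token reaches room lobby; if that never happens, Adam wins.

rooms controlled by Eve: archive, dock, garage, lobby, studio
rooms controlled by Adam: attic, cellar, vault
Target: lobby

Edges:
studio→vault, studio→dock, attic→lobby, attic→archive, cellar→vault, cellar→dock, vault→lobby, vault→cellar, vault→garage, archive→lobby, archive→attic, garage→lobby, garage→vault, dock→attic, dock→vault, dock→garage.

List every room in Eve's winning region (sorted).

archive, attic, dock, garage, lobby, studio

A0 = {lobby}
A1: add {archive, garage} — archive (Eve) has archive→lobby; garage (Eve) has garage→lobby.
A2: add {attic, dock} — attic (Adam): all of {lobby, archive} already in; dock (Eve) has dock→garage.
A3: add {studio} — studio (Eve) has studio→dock.
A4 = A3; e.g. cellar (Adam) can still go to vault. Fixed point.
Eve's winning region = {archive, attic, dock, garage, lobby, studio}.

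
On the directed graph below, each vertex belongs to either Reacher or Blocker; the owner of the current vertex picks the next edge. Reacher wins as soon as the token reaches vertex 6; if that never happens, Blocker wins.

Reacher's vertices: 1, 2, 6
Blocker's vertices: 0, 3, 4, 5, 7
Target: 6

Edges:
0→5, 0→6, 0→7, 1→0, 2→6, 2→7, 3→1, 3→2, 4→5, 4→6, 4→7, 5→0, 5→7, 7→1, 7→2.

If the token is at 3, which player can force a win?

Blocker

A0 = {6}
A1: add {2} — 2 (Reacher) has 2→6.
A2 = A1; e.g. 0 (Blocker) can still go to 5. Fixed point.
3 never enters the attractor, so Blocker can avoid the target forever.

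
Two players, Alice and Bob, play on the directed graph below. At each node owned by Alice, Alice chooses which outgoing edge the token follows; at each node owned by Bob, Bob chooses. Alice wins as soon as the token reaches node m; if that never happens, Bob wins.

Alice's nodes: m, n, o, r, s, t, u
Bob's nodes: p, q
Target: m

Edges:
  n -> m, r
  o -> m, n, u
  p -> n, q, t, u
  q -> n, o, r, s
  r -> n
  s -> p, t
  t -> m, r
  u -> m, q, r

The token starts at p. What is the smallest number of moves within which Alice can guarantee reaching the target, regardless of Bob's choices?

4

A0 = {m}
A1: add {n, o, t, u} — n (Alice) has n→m; o (Alice) has o→m; t (Alice) has t→m; u (Alice) has u→m.
A2: add {r, s} — r (Alice) has r→n; s (Alice) has s→t.
A3: add {q} — q (Bob): all of {n, o, r, s} already in.
A4: add {p} — p (Bob): all of {n, q, t, u} already in.
A4 = all vertices. Fixed point.
p enters the attractor at level 4, so Alice can force the target in 4 moves from there.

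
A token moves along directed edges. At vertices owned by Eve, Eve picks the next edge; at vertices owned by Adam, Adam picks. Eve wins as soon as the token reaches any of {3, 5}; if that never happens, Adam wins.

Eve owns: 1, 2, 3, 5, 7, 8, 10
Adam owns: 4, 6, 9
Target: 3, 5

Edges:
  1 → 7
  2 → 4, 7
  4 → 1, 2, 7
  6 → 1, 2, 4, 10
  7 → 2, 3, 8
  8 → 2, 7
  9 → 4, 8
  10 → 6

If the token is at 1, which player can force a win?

A0 = {3, 5}
A1: add {7} — 7 (Eve) has 7→3.
A2: add {1, 2, 8} — 1 (Eve) has 1→7; 2 (Eve) has 2→7; 8 (Eve) has 8→7.
1 ∈ A2, so Eve can force the target.

Eve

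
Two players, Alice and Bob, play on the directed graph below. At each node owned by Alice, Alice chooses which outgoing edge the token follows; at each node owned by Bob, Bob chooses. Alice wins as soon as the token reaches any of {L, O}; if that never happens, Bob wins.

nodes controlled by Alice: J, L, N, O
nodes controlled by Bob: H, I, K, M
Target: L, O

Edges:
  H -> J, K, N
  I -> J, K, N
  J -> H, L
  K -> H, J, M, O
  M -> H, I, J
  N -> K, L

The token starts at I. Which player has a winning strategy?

Bob

A0 = {L, O}
A1: add {J, N} — J (Alice) has J→L; N (Alice) has N→L.
A2 = A1; e.g. H (Bob) can still go to K. Fixed point.
I never enters the attractor, so Bob can avoid the target forever.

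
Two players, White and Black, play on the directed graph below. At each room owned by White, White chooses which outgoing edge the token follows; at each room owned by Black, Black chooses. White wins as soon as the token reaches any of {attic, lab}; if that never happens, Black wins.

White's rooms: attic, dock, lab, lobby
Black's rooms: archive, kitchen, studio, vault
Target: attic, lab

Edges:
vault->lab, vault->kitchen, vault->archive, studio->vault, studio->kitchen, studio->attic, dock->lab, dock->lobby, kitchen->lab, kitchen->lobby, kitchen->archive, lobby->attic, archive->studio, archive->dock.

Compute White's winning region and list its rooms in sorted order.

attic, dock, lab, lobby

A0 = {attic, lab}
A1: add {dock, lobby} — dock (White) has dock→lab; lobby (White) has lobby→attic.
A2 = A1; e.g. vault (Black) can still go to kitchen. Fixed point.
White's winning region = {attic, dock, lab, lobby}.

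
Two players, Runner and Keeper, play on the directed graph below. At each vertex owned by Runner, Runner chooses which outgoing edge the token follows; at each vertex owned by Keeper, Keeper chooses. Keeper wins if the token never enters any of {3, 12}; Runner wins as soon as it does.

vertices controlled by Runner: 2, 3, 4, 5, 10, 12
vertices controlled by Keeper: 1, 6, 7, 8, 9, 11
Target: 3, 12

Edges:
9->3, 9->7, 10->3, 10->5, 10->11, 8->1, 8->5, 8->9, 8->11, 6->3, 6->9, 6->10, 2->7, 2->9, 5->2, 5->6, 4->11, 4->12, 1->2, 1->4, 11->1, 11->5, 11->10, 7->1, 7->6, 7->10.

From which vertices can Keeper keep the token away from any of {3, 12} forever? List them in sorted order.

A0 = {3, 12}
A1: add {4, 10} — 4 (Runner) has 4→12; 10 (Runner) has 10→3.
A2 = A1; e.g. 1 (Keeper) can still go to 2. Fixed point.
Runner's attractor = {3, 4, 10, 12}; Keeper avoids the target exactly from the complement.

1, 2, 5, 6, 7, 8, 9, 11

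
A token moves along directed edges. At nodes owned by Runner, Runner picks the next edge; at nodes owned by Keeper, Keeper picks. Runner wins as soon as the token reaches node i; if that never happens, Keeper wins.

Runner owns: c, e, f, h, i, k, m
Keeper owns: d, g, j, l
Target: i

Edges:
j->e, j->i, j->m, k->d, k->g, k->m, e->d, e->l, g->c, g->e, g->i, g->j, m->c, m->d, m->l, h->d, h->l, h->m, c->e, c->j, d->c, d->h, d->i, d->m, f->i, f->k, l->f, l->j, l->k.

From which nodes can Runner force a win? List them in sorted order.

A0 = {i}
A1: add {f} — f (Runner) has f→i.
A2 = A1; e.g. c (Runner) has no edge into A1. Fixed point.
Runner's winning region = {f, i}.

f, i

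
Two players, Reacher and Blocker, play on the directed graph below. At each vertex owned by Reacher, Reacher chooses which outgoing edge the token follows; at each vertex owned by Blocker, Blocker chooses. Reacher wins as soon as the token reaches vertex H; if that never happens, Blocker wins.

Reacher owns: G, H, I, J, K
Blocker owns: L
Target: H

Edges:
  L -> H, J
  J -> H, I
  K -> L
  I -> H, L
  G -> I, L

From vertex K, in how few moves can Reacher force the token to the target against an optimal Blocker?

A0 = {H}
A1: add {I, J} — I (Reacher) has I→H; J (Reacher) has J→H.
A2: add {G, L} — G (Reacher) has G→I; L (Blocker): all of {H, J} already in.
A3: add {K} — K (Reacher) has K→L.
A3 = all vertices. Fixed point.
K enters the attractor at level 3, so Reacher can force the target in 3 moves from there.

3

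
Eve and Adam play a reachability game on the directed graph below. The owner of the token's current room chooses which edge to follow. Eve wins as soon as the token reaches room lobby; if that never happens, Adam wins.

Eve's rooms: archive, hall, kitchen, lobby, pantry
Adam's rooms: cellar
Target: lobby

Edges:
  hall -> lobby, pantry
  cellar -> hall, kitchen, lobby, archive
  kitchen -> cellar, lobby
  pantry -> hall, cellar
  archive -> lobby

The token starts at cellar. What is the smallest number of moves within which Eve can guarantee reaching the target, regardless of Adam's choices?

A0 = {lobby}
A1: add {archive, hall, kitchen} — hall (Eve) has hall→lobby; kitchen (Eve) has kitchen→lobby; archive (Eve) has archive→lobby.
A2: add {cellar, pantry} — cellar (Adam): all of {hall, kitchen, lobby, archive} already in; pantry (Eve) has pantry→hall.
A2 = all vertices. Fixed point.
cellar enters the attractor at level 2, so Eve can force the target in 2 moves from there.

2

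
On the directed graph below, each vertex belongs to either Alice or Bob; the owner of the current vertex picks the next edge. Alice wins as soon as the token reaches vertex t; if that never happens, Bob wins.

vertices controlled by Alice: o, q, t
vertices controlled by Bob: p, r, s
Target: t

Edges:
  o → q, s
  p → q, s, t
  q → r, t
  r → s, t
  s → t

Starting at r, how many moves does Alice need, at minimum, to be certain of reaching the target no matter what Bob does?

A0 = {t}
A1: add {q, s} — q (Alice) has q→t; s (Bob): all of {t} already in.
A2: add {o, p, r} — o (Alice) has o→q; p (Bob): all of {q, s, t} already in; r (Bob): all of {s, t} already in.
A2 = all vertices. Fixed point.
r enters the attractor at level 2, so Alice can force the target in 2 moves from there.

2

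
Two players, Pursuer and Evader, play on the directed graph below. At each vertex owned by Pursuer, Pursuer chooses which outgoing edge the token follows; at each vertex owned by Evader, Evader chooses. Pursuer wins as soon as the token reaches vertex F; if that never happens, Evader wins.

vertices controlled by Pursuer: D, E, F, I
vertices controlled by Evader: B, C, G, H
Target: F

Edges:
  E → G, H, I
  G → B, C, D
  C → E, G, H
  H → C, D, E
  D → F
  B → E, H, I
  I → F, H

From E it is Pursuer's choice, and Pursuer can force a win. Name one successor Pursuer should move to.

I

A0 = {F}
A1: add {D, I} — D (Pursuer) has D→F; I (Pursuer) has I→F.
A2: add {E} — E (Pursuer) has E→I.
A3 = A2; e.g. B (Evader) can still go to H. Fixed point.
From E, successor I is in the attractor (rank 1); the other successors G, H are not.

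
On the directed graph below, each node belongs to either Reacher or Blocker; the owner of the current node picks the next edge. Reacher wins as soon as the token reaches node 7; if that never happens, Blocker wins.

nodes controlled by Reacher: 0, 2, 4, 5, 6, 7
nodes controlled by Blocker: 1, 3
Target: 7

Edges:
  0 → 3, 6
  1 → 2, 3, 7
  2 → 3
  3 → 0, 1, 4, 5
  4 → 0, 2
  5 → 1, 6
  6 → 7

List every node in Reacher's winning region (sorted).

0, 4, 5, 6, 7

A0 = {7}
A1: add {6} — 6 (Reacher) has 6→7.
A2: add {0, 5} — 0 (Reacher) has 0→6; 5 (Reacher) has 5→6.
A3: add {4} — 4 (Reacher) has 4→0.
A4 = A3; e.g. 1 (Blocker) can still go to 2. Fixed point.
Reacher's winning region = {0, 4, 5, 6, 7}.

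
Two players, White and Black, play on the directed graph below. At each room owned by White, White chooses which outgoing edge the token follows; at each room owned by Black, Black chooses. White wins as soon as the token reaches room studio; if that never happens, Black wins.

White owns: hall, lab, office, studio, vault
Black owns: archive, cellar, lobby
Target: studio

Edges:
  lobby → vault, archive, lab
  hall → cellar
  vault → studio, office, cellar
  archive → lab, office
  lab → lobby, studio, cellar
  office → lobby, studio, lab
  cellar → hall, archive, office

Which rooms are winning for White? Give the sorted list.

archive, lab, lobby, office, studio, vault

A0 = {studio}
A1: add {lab, office, vault} — vault (White) has vault→studio; lab (White) has lab→studio; office (White) has office→studio.
A2: add {archive} — archive (Black): all of {lab, office} already in.
A3: add {lobby} — lobby (Black): all of {vault, archive, lab} already in.
A4 = A3; e.g. hall (White) has no edge into A3. Fixed point.
White's winning region = {archive, lab, lobby, office, studio, vault}.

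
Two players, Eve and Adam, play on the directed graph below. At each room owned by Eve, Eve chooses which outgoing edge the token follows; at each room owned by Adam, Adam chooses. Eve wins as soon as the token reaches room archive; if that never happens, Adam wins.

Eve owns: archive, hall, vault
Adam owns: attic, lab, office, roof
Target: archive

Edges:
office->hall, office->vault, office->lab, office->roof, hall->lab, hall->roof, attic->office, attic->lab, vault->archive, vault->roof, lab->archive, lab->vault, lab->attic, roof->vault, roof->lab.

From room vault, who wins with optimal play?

Eve

A0 = {archive}
A1: add {vault} — vault (Eve) has vault→archive.
A2 = A1; e.g. office (Adam) can still go to hall. Fixed point.
vault ∈ A1, so Eve can force the target.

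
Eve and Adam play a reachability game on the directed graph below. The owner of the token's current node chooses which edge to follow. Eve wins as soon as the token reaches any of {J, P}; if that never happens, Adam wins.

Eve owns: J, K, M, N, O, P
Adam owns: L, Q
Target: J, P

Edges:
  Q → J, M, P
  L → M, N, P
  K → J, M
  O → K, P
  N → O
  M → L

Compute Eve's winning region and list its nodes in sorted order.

J, K, N, O, P

A0 = {J, P}
A1: add {K, O} — K (Eve) has K→J; O (Eve) has O→P.
A2: add {N} — N (Eve) has N→O.
A3 = A2; e.g. L (Adam) can still go to M. Fixed point.
Eve's winning region = {J, K, N, O, P}.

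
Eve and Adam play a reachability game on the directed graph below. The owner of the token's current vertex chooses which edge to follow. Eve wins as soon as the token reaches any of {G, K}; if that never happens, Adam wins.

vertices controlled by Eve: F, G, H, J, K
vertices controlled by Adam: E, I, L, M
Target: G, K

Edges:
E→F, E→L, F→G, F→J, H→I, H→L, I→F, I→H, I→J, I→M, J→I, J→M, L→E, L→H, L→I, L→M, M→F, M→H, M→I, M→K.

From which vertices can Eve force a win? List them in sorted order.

A0 = {G, K}
A1: add {F} — F (Eve) has F→G.
A2 = A1; e.g. E (Adam) can still go to L. Fixed point.
Eve's winning region = {F, G, K}.

F, G, K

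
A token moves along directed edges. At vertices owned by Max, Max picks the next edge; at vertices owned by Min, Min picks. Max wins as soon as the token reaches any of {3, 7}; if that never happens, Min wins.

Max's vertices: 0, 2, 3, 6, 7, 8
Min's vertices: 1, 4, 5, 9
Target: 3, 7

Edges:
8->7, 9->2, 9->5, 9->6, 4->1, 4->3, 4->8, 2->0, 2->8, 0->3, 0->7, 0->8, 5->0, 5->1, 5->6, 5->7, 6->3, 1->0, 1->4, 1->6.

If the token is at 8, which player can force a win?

Max

A0 = {3, 7}
A1: add {0, 6, 8} — 0 (Max) has 0→3; 6 (Max) has 6→3; 8 (Max) has 8→7.
8 ∈ A1, so Max can force the target.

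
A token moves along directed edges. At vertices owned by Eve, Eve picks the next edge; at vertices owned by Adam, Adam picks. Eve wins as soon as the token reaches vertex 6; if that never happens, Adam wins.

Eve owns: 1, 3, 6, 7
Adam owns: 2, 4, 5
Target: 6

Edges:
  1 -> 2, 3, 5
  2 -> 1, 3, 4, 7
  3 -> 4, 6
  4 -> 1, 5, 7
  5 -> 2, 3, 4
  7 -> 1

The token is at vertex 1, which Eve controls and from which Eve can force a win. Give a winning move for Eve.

3

A0 = {6}
A1: add {3} — 3 (Eve) has 3→6.
A2: add {1} — 1 (Eve) has 1→3.
A3: add {7} — 7 (Eve) has 7→1.
A4 = A3; e.g. 2 (Adam) can still go to 4. Fixed point.
From 1, successor 3 is in the attractor (rank 1); the other successors 2, 5 are not.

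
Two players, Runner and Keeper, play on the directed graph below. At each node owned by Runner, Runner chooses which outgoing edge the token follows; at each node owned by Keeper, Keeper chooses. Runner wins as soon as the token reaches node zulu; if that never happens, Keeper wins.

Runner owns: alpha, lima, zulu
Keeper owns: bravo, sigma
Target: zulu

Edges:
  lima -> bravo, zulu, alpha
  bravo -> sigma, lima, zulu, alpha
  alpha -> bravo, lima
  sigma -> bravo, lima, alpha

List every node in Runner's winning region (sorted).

A0 = {zulu}
A1: add {lima} — lima (Runner) has lima→zulu.
A2: add {alpha} — alpha (Runner) has alpha→lima.
A3 = A2; e.g. sigma (Keeper) can still go to bravo. Fixed point.
Runner's winning region = {alpha, lima, zulu}.

alpha, lima, zulu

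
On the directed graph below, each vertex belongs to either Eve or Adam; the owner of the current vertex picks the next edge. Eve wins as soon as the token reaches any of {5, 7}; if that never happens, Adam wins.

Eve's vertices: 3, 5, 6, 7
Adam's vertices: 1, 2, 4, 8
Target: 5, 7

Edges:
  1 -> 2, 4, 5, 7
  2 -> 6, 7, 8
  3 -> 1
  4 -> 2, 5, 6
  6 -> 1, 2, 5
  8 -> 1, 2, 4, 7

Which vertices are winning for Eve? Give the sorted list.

5, 6, 7

A0 = {5, 7}
A1: add {6} — 6 (Eve) has 6→5.
A2 = A1; e.g. 1 (Adam) can still go to 2. Fixed point.
Eve's winning region = {5, 6, 7}.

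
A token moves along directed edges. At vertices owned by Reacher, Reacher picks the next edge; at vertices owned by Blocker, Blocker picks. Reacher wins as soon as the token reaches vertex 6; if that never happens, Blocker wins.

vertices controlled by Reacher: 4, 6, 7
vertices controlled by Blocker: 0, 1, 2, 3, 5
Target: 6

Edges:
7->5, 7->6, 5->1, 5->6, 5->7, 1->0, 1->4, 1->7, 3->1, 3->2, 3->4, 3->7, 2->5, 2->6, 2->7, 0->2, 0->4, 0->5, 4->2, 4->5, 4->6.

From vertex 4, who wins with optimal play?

Reacher

A0 = {6}
A1: add {4, 7} — 4 (Reacher) has 4→6; 7 (Reacher) has 7→6.
A2 = A1; e.g. 0 (Blocker) can still go to 2. Fixed point.
4 ∈ A1, so Reacher can force the target.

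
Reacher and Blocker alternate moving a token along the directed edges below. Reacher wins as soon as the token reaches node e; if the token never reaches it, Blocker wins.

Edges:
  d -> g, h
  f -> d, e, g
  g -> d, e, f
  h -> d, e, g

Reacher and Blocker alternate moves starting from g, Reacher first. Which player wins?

Reacher

Track states (vertex, player-to-move).
A0 = {(e,Reacher), (e,Blocker)}
A1: add {(f,Reacher), (g,Reacher), (h,Reacher)}.
(g,Reacher) ∈ A1 ⇒ Reacher forces the target.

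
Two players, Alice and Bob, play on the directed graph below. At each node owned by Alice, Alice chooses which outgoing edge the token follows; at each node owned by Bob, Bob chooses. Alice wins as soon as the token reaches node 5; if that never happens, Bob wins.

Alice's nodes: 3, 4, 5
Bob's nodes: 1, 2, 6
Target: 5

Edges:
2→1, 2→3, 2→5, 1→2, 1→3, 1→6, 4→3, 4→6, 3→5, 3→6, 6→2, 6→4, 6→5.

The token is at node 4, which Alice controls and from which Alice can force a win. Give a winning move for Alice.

A0 = {5}
A1: add {3} — 3 (Alice) has 3→5.
A2: add {4} — 4 (Alice) has 4→3.
A3 = A2; e.g. 1 (Bob) can still go to 2. Fixed point.
From 4, successor 3 is in the attractor (rank 1); the other successor 6 is not.

3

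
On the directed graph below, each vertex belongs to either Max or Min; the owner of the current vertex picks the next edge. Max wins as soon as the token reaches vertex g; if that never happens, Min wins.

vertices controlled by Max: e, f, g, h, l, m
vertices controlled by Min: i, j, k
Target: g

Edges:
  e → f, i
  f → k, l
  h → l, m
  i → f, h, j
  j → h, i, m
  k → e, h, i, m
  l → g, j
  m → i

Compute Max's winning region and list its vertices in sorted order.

A0 = {g}
A1: add {l} — l (Max) has l→g.
A2: add {f, h} — f (Max) has f→l; h (Max) has h→l.
A3: add {e} — e (Max) has e→f.
A4 = A3; e.g. i (Min) can still go to j. Fixed point.
Max's winning region = {e, f, g, h, l}.

e, f, g, h, l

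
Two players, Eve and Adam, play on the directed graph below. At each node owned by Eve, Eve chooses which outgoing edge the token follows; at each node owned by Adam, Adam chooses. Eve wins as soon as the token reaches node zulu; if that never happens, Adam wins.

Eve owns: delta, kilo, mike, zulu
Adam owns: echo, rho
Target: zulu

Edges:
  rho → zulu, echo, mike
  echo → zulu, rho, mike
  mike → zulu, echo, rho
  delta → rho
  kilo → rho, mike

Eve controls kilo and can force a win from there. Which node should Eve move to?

mike

A0 = {zulu}
A1: add {mike} — mike (Eve) has mike→zulu.
A2: add {kilo} — kilo (Eve) has kilo→mike.
A3 = A2; e.g. echo (Adam) can still go to rho. Fixed point.
From kilo, successor mike is in the attractor (rank 1); the other successor rho is not.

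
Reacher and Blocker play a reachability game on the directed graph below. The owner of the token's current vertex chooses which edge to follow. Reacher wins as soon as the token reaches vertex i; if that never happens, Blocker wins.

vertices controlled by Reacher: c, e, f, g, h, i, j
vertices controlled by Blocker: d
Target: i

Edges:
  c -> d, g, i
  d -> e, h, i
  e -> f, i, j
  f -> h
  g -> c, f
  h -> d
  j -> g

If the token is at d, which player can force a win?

A0 = {i}
A1: add {c, e} — c (Reacher) has c→i; e (Reacher) has e→i.
A2: add {g} — g (Reacher) has g→c.
A3: add {j} — j (Reacher) has j→g.
A4 = A3; e.g. d (Blocker) can still go to h. Fixed point.
d never enters the attractor, so Blocker can avoid the target forever.

Blocker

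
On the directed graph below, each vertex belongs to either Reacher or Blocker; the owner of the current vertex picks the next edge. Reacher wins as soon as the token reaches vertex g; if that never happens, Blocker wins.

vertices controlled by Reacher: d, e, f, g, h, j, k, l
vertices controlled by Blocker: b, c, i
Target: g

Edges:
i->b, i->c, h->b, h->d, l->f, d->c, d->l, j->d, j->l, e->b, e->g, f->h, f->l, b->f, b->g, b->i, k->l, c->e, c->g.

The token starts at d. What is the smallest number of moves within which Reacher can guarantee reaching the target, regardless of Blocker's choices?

3

A0 = {g}
A1: add {e} — e (Reacher) has e→g.
A2: add {c} — c (Blocker): all of {e, g} already in.
A3: add {d} — d (Reacher) has d→c.
d enters the attractor at level 3, so Reacher can force the target in 3 moves from there.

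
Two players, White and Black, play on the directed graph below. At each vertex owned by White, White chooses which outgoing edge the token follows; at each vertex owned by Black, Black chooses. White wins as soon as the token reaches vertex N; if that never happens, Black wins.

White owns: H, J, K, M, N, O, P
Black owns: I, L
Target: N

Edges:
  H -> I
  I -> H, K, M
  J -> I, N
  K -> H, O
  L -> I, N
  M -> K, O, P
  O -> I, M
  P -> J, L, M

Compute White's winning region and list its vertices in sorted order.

J, K, M, N, O, P

A0 = {N}
A1: add {J} — J (White) has J→N.
A2: add {P} — P (White) has P→J.
A3: add {M} — M (White) has M→P.
A4: add {O} — O (White) has O→M.
A5: add {K} — K (White) has K→O.
A6 = A5; e.g. H (White) has no edge into A5. Fixed point.
White's winning region = {J, K, M, N, O, P}.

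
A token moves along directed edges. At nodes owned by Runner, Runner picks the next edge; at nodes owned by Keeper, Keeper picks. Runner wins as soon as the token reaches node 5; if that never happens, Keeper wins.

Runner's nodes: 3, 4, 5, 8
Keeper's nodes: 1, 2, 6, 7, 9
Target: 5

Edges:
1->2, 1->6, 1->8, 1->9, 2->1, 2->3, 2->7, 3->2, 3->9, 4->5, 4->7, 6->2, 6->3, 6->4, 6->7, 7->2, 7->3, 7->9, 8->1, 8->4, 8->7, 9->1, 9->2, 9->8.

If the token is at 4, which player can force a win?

Runner

A0 = {5}
A1: add {4} — 4 (Runner) has 4→5.
4 ∈ A1, so Runner can force the target.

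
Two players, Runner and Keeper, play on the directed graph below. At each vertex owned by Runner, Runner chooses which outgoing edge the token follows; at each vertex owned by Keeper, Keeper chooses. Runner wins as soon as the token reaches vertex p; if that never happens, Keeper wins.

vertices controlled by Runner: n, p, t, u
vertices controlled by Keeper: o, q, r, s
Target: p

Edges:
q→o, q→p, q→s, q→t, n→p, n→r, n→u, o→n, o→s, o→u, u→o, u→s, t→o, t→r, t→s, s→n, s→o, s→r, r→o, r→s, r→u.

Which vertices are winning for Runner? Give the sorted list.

n, p

A0 = {p}
A1: add {n} — n (Runner) has n→p.
A2 = A1; e.g. o (Keeper) can still go to s. Fixed point.
Runner's winning region = {n, p}.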